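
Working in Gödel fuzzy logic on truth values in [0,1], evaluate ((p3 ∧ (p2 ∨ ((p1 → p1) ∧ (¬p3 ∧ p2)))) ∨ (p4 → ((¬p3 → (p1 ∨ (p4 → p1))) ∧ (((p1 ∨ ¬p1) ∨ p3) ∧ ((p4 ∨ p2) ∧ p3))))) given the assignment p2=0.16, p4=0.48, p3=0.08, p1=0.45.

0.08

(p1 → p1): 0.45 ≤ 0.45, so result = 1
¬p3: Gödel ¬ of 0.08 = 0 (operand ≠ 0)
(¬p3 ∧ p2) = min(0, 0.16) = 0
((p1 → p1) ∧ (¬p3 ∧ p2)) = min(1, 0) = 0
(p2 ∨ ((p1 → p1) ∧ (¬p3 ∧ p2))) = max(0.16, 0) = 0.16
(p3 ∧ (p2 ∨ ((p1 → p1) ∧ (¬p3 ∧ p2)))) = min(0.08, 0.16) = 0.08
¬p3: Gödel ¬ of 0.08 = 0 (operand ≠ 0)
(p4 → p1): 0.48 > 0.45, so result = 0.45
(p1 ∨ (p4 → p1)) = max(0.45, 0.45) = 0.45
(¬p3 → (p1 ∨ (p4 → p1))): 0 ≤ 0.45, so result = 1
¬p1: Gödel ¬ of 0.45 = 0 (operand ≠ 0)
(p1 ∨ ¬p1) = max(0.45, 0) = 0.45
((p1 ∨ ¬p1) ∨ p3) = max(0.45, 0.08) = 0.45
(p4 ∨ p2) = max(0.48, 0.16) = 0.48
((p4 ∨ p2) ∧ p3) = min(0.48, 0.08) = 0.08
(((p1 ∨ ¬p1) ∨ p3) ∧ ((p4 ∨ p2) ∧ p3)) = min(0.45, 0.08) = 0.08
((¬p3 → (p1 ∨ (p4 → p1))) ∧ (((p1 ∨ ¬p1) ∨ p3) ∧ ((p4 ∨ p2) ∧ p3))) = min(1, 0.08) = 0.08
(p4 → ((¬p3 → (p1 ∨ (p4 → p1))) ∧ (((p1 ∨ ¬p1) ∨ p3) ∧ ((p4 ∨ p2) ∧ p3)))): 0.48 > 0.08, so result = 0.08
((p3 ∧ (p2 ∨ ((p1 → p1) ∧ (¬p3 ∧ p2)))) ∨ (p4 → ((¬p3 → (p1 ∨ (p4 → p1))) ∧ (((p1 ∨ ¬p1) ∨ p3) ∧ ((p4 ∨ p2) ∧ p3))))) = max(0.08, 0.08) = 0.08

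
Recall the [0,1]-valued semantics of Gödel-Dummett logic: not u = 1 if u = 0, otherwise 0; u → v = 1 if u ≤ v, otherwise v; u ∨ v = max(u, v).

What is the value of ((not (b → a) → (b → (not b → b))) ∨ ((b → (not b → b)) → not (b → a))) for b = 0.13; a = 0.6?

(b → a): 0.13 ≤ 0.6, so result = 1
not (b → a): Gödel ¬ of 1 = 0 (operand ≠ 0)
not b: Gödel ¬ of 0.13 = 0 (operand ≠ 0)
(not b → b): 0 ≤ 0.13, so result = 1
(b → (not b → b)): 0.13 ≤ 1, so result = 1
(not (b → a) → (b → (not b → b))): 0 ≤ 1, so result = 1
not b: Gödel ¬ of 0.13 = 0 (operand ≠ 0)
(not b → b): 0 ≤ 0.13, so result = 1
(b → (not b → b)): 0.13 ≤ 1, so result = 1
(b → a): 0.13 ≤ 0.6, so result = 1
not (b → a): Gödel ¬ of 1 = 0 (operand ≠ 0)
((b → (not b → b)) → not (b → a)): 1 > 0, so result = 0
((not (b → a) → (b → (not b → b))) ∨ ((b → (not b → b)) → not (b → a))) = max(1, 0) = 1

1.00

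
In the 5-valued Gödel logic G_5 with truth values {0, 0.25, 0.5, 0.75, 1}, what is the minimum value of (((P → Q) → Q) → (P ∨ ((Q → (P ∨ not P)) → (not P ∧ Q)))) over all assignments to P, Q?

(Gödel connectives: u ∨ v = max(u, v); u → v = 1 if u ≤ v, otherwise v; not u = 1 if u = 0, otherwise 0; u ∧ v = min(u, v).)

0.25

The minimum is attained at P = 0.25, Q = 0:
  (P → Q): 0.25 > 0, so result = 0
  ((P → Q) → Q): 0 ≤ 0, so result = 1
  not P: Gödel ¬ of 0.25 = 0 (operand ≠ 0)
  (P ∨ not P) = max(0.25, 0) = 0.25
  (Q → (P ∨ not P)): 0 ≤ 0.25, so result = 1
  not P: Gödel ¬ of 0.25 = 0 (operand ≠ 0)
  (not P ∧ Q) = min(0, 0) = 0
  ((Q → (P ∨ not P)) → (not P ∧ Q)): 1 > 0, so result = 0
  (P ∨ ((Q → (P ∨ not P)) → (not P ∧ Q))) = max(0.25, 0) = 0.25
  (((P → Q) → Q) → (P ∨ ((Q → (P ∨ not P)) → (not P ∧ Q)))): 1 > 0.25, so result = 0.25
Checking all 25 assignments confirms none give a value below 0.25.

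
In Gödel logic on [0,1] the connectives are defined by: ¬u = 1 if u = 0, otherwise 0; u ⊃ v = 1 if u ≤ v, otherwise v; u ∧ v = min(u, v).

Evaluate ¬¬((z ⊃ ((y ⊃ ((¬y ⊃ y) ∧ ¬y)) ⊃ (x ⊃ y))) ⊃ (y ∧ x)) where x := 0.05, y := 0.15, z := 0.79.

1.00

¬y: Gödel ¬ of 0.15 = 0 (operand ≠ 0)
(¬y ⊃ y): 0 ≤ 0.15, so result = 1
¬y: Gödel ¬ of 0.15 = 0 (operand ≠ 0)
((¬y ⊃ y) ∧ ¬y) = min(1, 0) = 0
(y ⊃ ((¬y ⊃ y) ∧ ¬y)): 0.15 > 0, so result = 0
(x ⊃ y): 0.05 ≤ 0.15, so result = 1
((y ⊃ ((¬y ⊃ y) ∧ ¬y)) ⊃ (x ⊃ y)): 0 ≤ 1, so result = 1
(z ⊃ ((y ⊃ ((¬y ⊃ y) ∧ ¬y)) ⊃ (x ⊃ y))): 0.79 ≤ 1, so result = 1
(y ∧ x) = min(0.15, 0.05) = 0.05
((z ⊃ ((y ⊃ ((¬y ⊃ y) ∧ ¬y)) ⊃ (x ⊃ y))) ⊃ (y ∧ x)): 1 > 0.05, so result = 0.05
¬((z ⊃ ((y ⊃ ((¬y ⊃ y) ∧ ¬y)) ⊃ (x ⊃ y))) ⊃ (y ∧ x)): Gödel ¬ of 0.05 = 0 (operand ≠ 0)
¬¬((z ⊃ ((y ⊃ ((¬y ⊃ y) ∧ ¬y)) ⊃ (x ⊃ y))) ⊃ (y ∧ x)): Gödel ¬ of 0 = 1 (operand is 0)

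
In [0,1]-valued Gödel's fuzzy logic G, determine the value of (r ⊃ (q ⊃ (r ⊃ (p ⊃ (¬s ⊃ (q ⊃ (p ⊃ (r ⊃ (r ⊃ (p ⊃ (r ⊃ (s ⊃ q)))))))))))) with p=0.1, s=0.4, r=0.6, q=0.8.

1.00

¬s: Gödel ¬ of 0.4 = 0 (operand ≠ 0)
(s ⊃ q): 0.4 ≤ 0.8, so result = 1
(r ⊃ (s ⊃ q)): 0.6 ≤ 1, so result = 1
(p ⊃ (r ⊃ (s ⊃ q))): 0.1 ≤ 1, so result = 1
(r ⊃ (p ⊃ (r ⊃ (s ⊃ q)))): 0.6 ≤ 1, so result = 1
(r ⊃ (r ⊃ (p ⊃ (r ⊃ (s ⊃ q))))): 0.6 ≤ 1, so result = 1
(p ⊃ (r ⊃ (r ⊃ (p ⊃ (r ⊃ (s ⊃ q)))))): 0.1 ≤ 1, so result = 1
(q ⊃ (p ⊃ (r ⊃ (r ⊃ (p ⊃ (r ⊃ (s ⊃ q))))))): 0.8 ≤ 1, so result = 1
(¬s ⊃ (q ⊃ (p ⊃ (r ⊃ (r ⊃ (p ⊃ (r ⊃ (s ⊃ q)))))))): 0 ≤ 1, so result = 1
(p ⊃ (¬s ⊃ (q ⊃ (p ⊃ (r ⊃ (r ⊃ (p ⊃ (r ⊃ (s ⊃ q))))))))): 0.1 ≤ 1, so result = 1
(r ⊃ (p ⊃ (¬s ⊃ (q ⊃ (p ⊃ (r ⊃ (r ⊃ (p ⊃ (r ⊃ (s ⊃ q)))))))))): 0.6 ≤ 1, so result = 1
(q ⊃ (r ⊃ (p ⊃ (¬s ⊃ (q ⊃ (p ⊃ (r ⊃ (r ⊃ (p ⊃ (r ⊃ (s ⊃ q))))))))))): 0.8 ≤ 1, so result = 1
(r ⊃ (q ⊃ (r ⊃ (p ⊃ (¬s ⊃ (q ⊃ (p ⊃ (r ⊃ (r ⊃ (p ⊃ (r ⊃ (s ⊃ q)))))))))))): 0.6 ≤ 1, so result = 1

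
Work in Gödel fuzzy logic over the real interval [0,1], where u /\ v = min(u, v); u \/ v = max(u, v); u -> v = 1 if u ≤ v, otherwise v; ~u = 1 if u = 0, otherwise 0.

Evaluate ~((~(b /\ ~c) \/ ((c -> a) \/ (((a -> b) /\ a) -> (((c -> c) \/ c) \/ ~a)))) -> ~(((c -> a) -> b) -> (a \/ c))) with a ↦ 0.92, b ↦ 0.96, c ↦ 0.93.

~c: Gödel ¬ of 0.93 = 0 (operand ≠ 0)
(b /\ ~c) = min(0.96, 0) = 0
~(b /\ ~c): Gödel ¬ of 0 = 1 (operand is 0)
(c -> a): 0.93 > 0.92, so result = 0.92
(a -> b): 0.92 ≤ 0.96, so result = 1
((a -> b) /\ a) = min(1, 0.92) = 0.92
(c -> c): 0.93 ≤ 0.93, so result = 1
((c -> c) \/ c) = max(1, 0.93) = 1
~a: Gödel ¬ of 0.92 = 0 (operand ≠ 0)
(((c -> c) \/ c) \/ ~a) = max(1, 0) = 1
(((a -> b) /\ a) -> (((c -> c) \/ c) \/ ~a)): 0.92 ≤ 1, so result = 1
((c -> a) \/ (((a -> b) /\ a) -> (((c -> c) \/ c) \/ ~a))) = max(0.92, 1) = 1
(~(b /\ ~c) \/ ((c -> a) \/ (((a -> b) /\ a) -> (((c -> c) \/ c) \/ ~a)))) = max(1, 1) = 1
(c -> a): 0.93 > 0.92, so result = 0.92
((c -> a) -> b): 0.92 ≤ 0.96, so result = 1
(a \/ c) = max(0.92, 0.93) = 0.93
(((c -> a) -> b) -> (a \/ c)): 1 > 0.93, so result = 0.93
~(((c -> a) -> b) -> (a \/ c)): Gödel ¬ of 0.93 = 0 (operand ≠ 0)
((~(b /\ ~c) \/ ((c -> a) \/ (((a -> b) /\ a) -> (((c -> c) \/ c) \/ ~a)))) -> ~(((c -> a) -> b) -> (a \/ c))): 1 > 0, so result = 0
~((~(b /\ ~c) \/ ((c -> a) \/ (((a -> b) /\ a) -> (((c -> c) \/ c) \/ ~a)))) -> ~(((c -> a) -> b) -> (a \/ c))): Gödel ¬ of 0 = 1 (operand is 0)

1.00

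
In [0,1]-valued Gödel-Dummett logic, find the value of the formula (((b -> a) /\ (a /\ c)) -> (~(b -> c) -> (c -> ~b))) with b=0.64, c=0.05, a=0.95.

1.00

(b -> a): 0.64 ≤ 0.95, so result = 1
(a /\ c) = min(0.95, 0.05) = 0.05
((b -> a) /\ (a /\ c)) = min(1, 0.05) = 0.05
(b -> c): 0.64 > 0.05, so result = 0.05
~(b -> c): Gödel ¬ of 0.05 = 0 (operand ≠ 0)
~b: Gödel ¬ of 0.64 = 0 (operand ≠ 0)
(c -> ~b): 0.05 > 0, so result = 0
(~(b -> c) -> (c -> ~b)): 0 ≤ 0, so result = 1
(((b -> a) /\ (a /\ c)) -> (~(b -> c) -> (c -> ~b))): 0.05 ≤ 1, so result = 1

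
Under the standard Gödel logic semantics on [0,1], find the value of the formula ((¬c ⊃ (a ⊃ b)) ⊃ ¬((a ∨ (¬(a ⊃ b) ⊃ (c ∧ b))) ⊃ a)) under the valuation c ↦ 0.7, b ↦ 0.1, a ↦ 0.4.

0.00

¬c: Gödel ¬ of 0.7 = 0 (operand ≠ 0)
(a ⊃ b): 0.4 > 0.1, so result = 0.1
(¬c ⊃ (a ⊃ b)): 0 ≤ 0.1, so result = 1
(a ⊃ b): 0.4 > 0.1, so result = 0.1
¬(a ⊃ b): Gödel ¬ of 0.1 = 0 (operand ≠ 0)
(c ∧ b) = min(0.7, 0.1) = 0.1
(¬(a ⊃ b) ⊃ (c ∧ b)): 0 ≤ 0.1, so result = 1
(a ∨ (¬(a ⊃ b) ⊃ (c ∧ b))) = max(0.4, 1) = 1
((a ∨ (¬(a ⊃ b) ⊃ (c ∧ b))) ⊃ a): 1 > 0.4, so result = 0.4
¬((a ∨ (¬(a ⊃ b) ⊃ (c ∧ b))) ⊃ a): Gödel ¬ of 0.4 = 0 (operand ≠ 0)
((¬c ⊃ (a ⊃ b)) ⊃ ¬((a ∨ (¬(a ⊃ b) ⊃ (c ∧ b))) ⊃ a)): 1 > 0, so result = 0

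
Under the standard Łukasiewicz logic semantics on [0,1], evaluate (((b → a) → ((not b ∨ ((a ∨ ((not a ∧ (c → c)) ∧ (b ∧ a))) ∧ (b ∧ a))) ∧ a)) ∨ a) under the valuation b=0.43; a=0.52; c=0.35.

0.52

(b → a): min(1, 1 − 0.43 + 0.52) = 1
not b: Łukasiewicz ¬ gives 1 − 0.43 = 0.57
not a: Łukasiewicz ¬ gives 1 − 0.52 = 0.48
(c → c): min(1, 1 − 0.35 + 0.35) = 1
(not a ∧ (c → c)) = min(0.48, 1) = 0.48
(b ∧ a) = min(0.43, 0.52) = 0.43
((not a ∧ (c → c)) ∧ (b ∧ a)) = min(0.48, 0.43) = 0.43
(a ∨ ((not a ∧ (c → c)) ∧ (b ∧ a))) = max(0.52, 0.43) = 0.52
(b ∧ a) = min(0.43, 0.52) = 0.43
((a ∨ ((not a ∧ (c → c)) ∧ (b ∧ a))) ∧ (b ∧ a)) = min(0.52, 0.43) = 0.43
(not b ∨ ((a ∨ ((not a ∧ (c → c)) ∧ (b ∧ a))) ∧ (b ∧ a))) = max(0.57, 0.43) = 0.57
((not b ∨ ((a ∨ ((not a ∧ (c → c)) ∧ (b ∧ a))) ∧ (b ∧ a))) ∧ a) = min(0.57, 0.52) = 0.52
((b → a) → ((not b ∨ ((a ∨ ((not a ∧ (c → c)) ∧ (b ∧ a))) ∧ (b ∧ a))) ∧ a)): min(1, 1 − 1 + 0.52) = 0.52
(((b → a) → ((not b ∨ ((a ∨ ((not a ∧ (c → c)) ∧ (b ∧ a))) ∧ (b ∧ a))) ∧ a)) ∨ a) = max(0.52, 0.52) = 0.52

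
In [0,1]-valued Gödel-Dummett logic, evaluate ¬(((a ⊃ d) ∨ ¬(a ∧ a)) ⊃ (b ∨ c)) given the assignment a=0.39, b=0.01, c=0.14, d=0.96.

(a ⊃ d): 0.39 ≤ 0.96, so result = 1
(a ∧ a) = min(0.39, 0.39) = 0.39
¬(a ∧ a): Gödel ¬ of 0.39 = 0 (operand ≠ 0)
((a ⊃ d) ∨ ¬(a ∧ a)) = max(1, 0) = 1
(b ∨ c) = max(0.01, 0.14) = 0.14
(((a ⊃ d) ∨ ¬(a ∧ a)) ⊃ (b ∨ c)): 1 > 0.14, so result = 0.14
¬(((a ⊃ d) ∨ ¬(a ∧ a)) ⊃ (b ∨ c)): Gödel ¬ of 0.14 = 0 (operand ≠ 0)

0.00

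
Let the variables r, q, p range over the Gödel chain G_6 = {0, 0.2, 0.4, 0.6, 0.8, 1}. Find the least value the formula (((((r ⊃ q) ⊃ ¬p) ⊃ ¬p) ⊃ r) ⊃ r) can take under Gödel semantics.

The minimum is attained at r = 0.2, q = 0, p = 0.2:
  (r ⊃ q): 0.2 > 0, so result = 0
  ¬p: Gödel ¬ of 0.2 = 0 (operand ≠ 0)
  ((r ⊃ q) ⊃ ¬p): 0 ≤ 0, so result = 1
  ¬p: Gödel ¬ of 0.2 = 0 (operand ≠ 0)
  (((r ⊃ q) ⊃ ¬p) ⊃ ¬p): 1 > 0, so result = 0
  ((((r ⊃ q) ⊃ ¬p) ⊃ ¬p) ⊃ r): 0 ≤ 0.2, so result = 1
  (((((r ⊃ q) ⊃ ¬p) ⊃ ¬p) ⊃ r) ⊃ r): 1 > 0.2, so result = 0.2
Checking all 216 assignments confirms none give a value below 0.20.

0.20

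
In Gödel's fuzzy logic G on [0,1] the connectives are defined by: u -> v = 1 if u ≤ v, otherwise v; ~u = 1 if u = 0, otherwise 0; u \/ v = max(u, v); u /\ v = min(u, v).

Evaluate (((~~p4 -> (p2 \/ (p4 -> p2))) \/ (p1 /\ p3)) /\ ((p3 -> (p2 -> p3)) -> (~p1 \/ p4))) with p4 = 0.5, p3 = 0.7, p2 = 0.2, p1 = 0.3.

~p4: Gödel ¬ of 0.5 = 0 (operand ≠ 0)
~~p4: Gödel ¬ of 0 = 1 (operand is 0)
(p4 -> p2): 0.5 > 0.2, so result = 0.2
(p2 \/ (p4 -> p2)) = max(0.2, 0.2) = 0.2
(~~p4 -> (p2 \/ (p4 -> p2))): 1 > 0.2, so result = 0.2
(p1 /\ p3) = min(0.3, 0.7) = 0.3
((~~p4 -> (p2 \/ (p4 -> p2))) \/ (p1 /\ p3)) = max(0.2, 0.3) = 0.3
(p2 -> p3): 0.2 ≤ 0.7, so result = 1
(p3 -> (p2 -> p3)): 0.7 ≤ 1, so result = 1
~p1: Gödel ¬ of 0.3 = 0 (operand ≠ 0)
(~p1 \/ p4) = max(0, 0.5) = 0.5
((p3 -> (p2 -> p3)) -> (~p1 \/ p4)): 1 > 0.5, so result = 0.5
(((~~p4 -> (p2 \/ (p4 -> p2))) \/ (p1 /\ p3)) /\ ((p3 -> (p2 -> p3)) -> (~p1 \/ p4))) = min(0.3, 0.5) = 0.3

0.30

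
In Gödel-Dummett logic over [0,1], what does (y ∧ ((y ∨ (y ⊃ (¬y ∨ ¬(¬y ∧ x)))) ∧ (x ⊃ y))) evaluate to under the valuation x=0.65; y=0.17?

¬y: Gödel ¬ of 0.17 = 0 (operand ≠ 0)
¬y: Gödel ¬ of 0.17 = 0 (operand ≠ 0)
(¬y ∧ x) = min(0, 0.65) = 0
¬(¬y ∧ x): Gödel ¬ of 0 = 1 (operand is 0)
(¬y ∨ ¬(¬y ∧ x)) = max(0, 1) = 1
(y ⊃ (¬y ∨ ¬(¬y ∧ x))): 0.17 ≤ 1, so result = 1
(y ∨ (y ⊃ (¬y ∨ ¬(¬y ∧ x)))) = max(0.17, 1) = 1
(x ⊃ y): 0.65 > 0.17, so result = 0.17
((y ∨ (y ⊃ (¬y ∨ ¬(¬y ∧ x)))) ∧ (x ⊃ y)) = min(1, 0.17) = 0.17
(y ∧ ((y ∨ (y ⊃ (¬y ∨ ¬(¬y ∧ x)))) ∧ (x ⊃ y))) = min(0.17, 0.17) = 0.17

0.17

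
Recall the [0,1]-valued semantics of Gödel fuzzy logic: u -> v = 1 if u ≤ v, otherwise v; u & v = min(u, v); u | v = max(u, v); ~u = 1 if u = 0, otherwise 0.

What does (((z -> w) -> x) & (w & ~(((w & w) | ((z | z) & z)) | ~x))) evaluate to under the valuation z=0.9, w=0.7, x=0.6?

0.00

(z -> w): 0.9 > 0.7, so result = 0.7
((z -> w) -> x): 0.7 > 0.6, so result = 0.6
(w & w) = min(0.7, 0.7) = 0.7
(z | z) = max(0.9, 0.9) = 0.9
((z | z) & z) = min(0.9, 0.9) = 0.9
((w & w) | ((z | z) & z)) = max(0.7, 0.9) = 0.9
~x: Gödel ¬ of 0.6 = 0 (operand ≠ 0)
(((w & w) | ((z | z) & z)) | ~x) = max(0.9, 0) = 0.9
~(((w & w) | ((z | z) & z)) | ~x): Gödel ¬ of 0.9 = 0 (operand ≠ 0)
(w & ~(((w & w) | ((z | z) & z)) | ~x)) = min(0.7, 0) = 0
(((z -> w) -> x) & (w & ~(((w & w) | ((z | z) & z)) | ~x))) = min(0.6, 0) = 0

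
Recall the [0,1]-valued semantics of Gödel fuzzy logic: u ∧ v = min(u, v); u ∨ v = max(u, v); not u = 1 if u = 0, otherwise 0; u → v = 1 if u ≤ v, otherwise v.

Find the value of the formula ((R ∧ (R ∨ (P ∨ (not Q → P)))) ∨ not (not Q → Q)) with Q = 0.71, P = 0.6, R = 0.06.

not Q: Gödel ¬ of 0.71 = 0 (operand ≠ 0)
(not Q → P): 0 ≤ 0.6, so result = 1
(P ∨ (not Q → P)) = max(0.6, 1) = 1
(R ∨ (P ∨ (not Q → P))) = max(0.06, 1) = 1
(R ∧ (R ∨ (P ∨ (not Q → P)))) = min(0.06, 1) = 0.06
not Q: Gödel ¬ of 0.71 = 0 (operand ≠ 0)
(not Q → Q): 0 ≤ 0.71, so result = 1
not (not Q → Q): Gödel ¬ of 1 = 0 (operand ≠ 0)
((R ∧ (R ∨ (P ∨ (not Q → P)))) ∨ not (not Q → Q)) = max(0.06, 0) = 0.06

0.06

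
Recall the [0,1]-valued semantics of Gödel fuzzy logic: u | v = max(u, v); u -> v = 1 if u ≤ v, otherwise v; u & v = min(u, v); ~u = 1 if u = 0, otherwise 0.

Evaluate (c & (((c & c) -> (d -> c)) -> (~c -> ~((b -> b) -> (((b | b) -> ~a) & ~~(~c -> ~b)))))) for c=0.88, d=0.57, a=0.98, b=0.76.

(c & c) = min(0.88, 0.88) = 0.88
(d -> c): 0.57 ≤ 0.88, so result = 1
((c & c) -> (d -> c)): 0.88 ≤ 1, so result = 1
~c: Gödel ¬ of 0.88 = 0 (operand ≠ 0)
(b -> b): 0.76 ≤ 0.76, so result = 1
(b | b) = max(0.76, 0.76) = 0.76
~a: Gödel ¬ of 0.98 = 0 (operand ≠ 0)
((b | b) -> ~a): 0.76 > 0, so result = 0
~c: Gödel ¬ of 0.88 = 0 (operand ≠ 0)
~b: Gödel ¬ of 0.76 = 0 (operand ≠ 0)
(~c -> ~b): 0 ≤ 0, so result = 1
~(~c -> ~b): Gödel ¬ of 1 = 0 (operand ≠ 0)
~~(~c -> ~b): Gödel ¬ of 0 = 1 (operand is 0)
(((b | b) -> ~a) & ~~(~c -> ~b)) = min(0, 1) = 0
((b -> b) -> (((b | b) -> ~a) & ~~(~c -> ~b))): 1 > 0, so result = 0
~((b -> b) -> (((b | b) -> ~a) & ~~(~c -> ~b))): Gödel ¬ of 0 = 1 (operand is 0)
(~c -> ~((b -> b) -> (((b | b) -> ~a) & ~~(~c -> ~b)))): 0 ≤ 1, so result = 1
(((c & c) -> (d -> c)) -> (~c -> ~((b -> b) -> (((b | b) -> ~a) & ~~(~c -> ~b))))): 1 ≤ 1, so result = 1
(c & (((c & c) -> (d -> c)) -> (~c -> ~((b -> b) -> (((b | b) -> ~a) & ~~(~c -> ~b)))))) = min(0.88, 1) = 0.88

0.88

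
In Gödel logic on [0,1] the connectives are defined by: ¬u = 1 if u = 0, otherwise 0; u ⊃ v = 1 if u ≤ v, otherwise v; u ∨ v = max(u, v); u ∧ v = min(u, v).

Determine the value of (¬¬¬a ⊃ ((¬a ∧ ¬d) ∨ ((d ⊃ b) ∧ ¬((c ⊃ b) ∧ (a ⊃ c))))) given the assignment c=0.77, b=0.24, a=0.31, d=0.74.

1.00

¬a: Gödel ¬ of 0.31 = 0 (operand ≠ 0)
¬¬a: Gödel ¬ of 0 = 1 (operand is 0)
¬¬¬a: Gödel ¬ of 1 = 0 (operand ≠ 0)
¬a: Gödel ¬ of 0.31 = 0 (operand ≠ 0)
¬d: Gödel ¬ of 0.74 = 0 (operand ≠ 0)
(¬a ∧ ¬d) = min(0, 0) = 0
(d ⊃ b): 0.74 > 0.24, so result = 0.24
(c ⊃ b): 0.77 > 0.24, so result = 0.24
(a ⊃ c): 0.31 ≤ 0.77, so result = 1
((c ⊃ b) ∧ (a ⊃ c)) = min(0.24, 1) = 0.24
¬((c ⊃ b) ∧ (a ⊃ c)): Gödel ¬ of 0.24 = 0 (operand ≠ 0)
((d ⊃ b) ∧ ¬((c ⊃ b) ∧ (a ⊃ c))) = min(0.24, 0) = 0
((¬a ∧ ¬d) ∨ ((d ⊃ b) ∧ ¬((c ⊃ b) ∧ (a ⊃ c)))) = max(0, 0) = 0
(¬¬¬a ⊃ ((¬a ∧ ¬d) ∨ ((d ⊃ b) ∧ ¬((c ⊃ b) ∧ (a ⊃ c))))): 0 ≤ 0, so result = 1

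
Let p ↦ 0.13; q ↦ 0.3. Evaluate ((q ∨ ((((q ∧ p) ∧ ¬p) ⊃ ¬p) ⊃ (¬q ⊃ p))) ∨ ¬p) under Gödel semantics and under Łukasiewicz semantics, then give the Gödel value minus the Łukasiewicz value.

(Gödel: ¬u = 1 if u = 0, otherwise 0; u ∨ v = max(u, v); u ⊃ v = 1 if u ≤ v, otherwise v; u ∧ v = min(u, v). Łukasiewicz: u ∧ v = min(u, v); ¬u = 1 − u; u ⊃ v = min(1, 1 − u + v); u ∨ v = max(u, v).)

Gödel evaluation:
  (q ∧ p) = min(0.3, 0.13) = 0.13
  ¬p: Gödel ¬ of 0.13 = 0 (operand ≠ 0)
  ((q ∧ p) ∧ ¬p) = min(0.13, 0) = 0
  ¬p: Gödel ¬ of 0.13 = 0 (operand ≠ 0)
  (((q ∧ p) ∧ ¬p) ⊃ ¬p): 0 ≤ 0, so result = 1
  ¬q: Gödel ¬ of 0.3 = 0 (operand ≠ 0)
  (¬q ⊃ p): 0 ≤ 0.13, so result = 1
  ((((q ∧ p) ∧ ¬p) ⊃ ¬p) ⊃ (¬q ⊃ p)): 1 ≤ 1, so result = 1
  (q ∨ ((((q ∧ p) ∧ ¬p) ⊃ ¬p) ⊃ (¬q ⊃ p))) = max(0.3, 1) = 1
  ¬p: Gödel ¬ of 0.13 = 0 (operand ≠ 0)
  ((q ∨ ((((q ∧ p) ∧ ¬p) ⊃ ¬p) ⊃ (¬q ⊃ p))) ∨ ¬p) = max(1, 0) = 1
  Gödel value = 1
Łukasiewicz evaluation:
  (q ∧ p) = min(0.3, 0.13) = 0.13
  ¬p: Łukasiewicz ¬ gives 1 − 0.13 = 0.87
  ((q ∧ p) ∧ ¬p) = min(0.13, 0.87) = 0.13
  ¬p: Łukasiewicz ¬ gives 1 − 0.13 = 0.87
  (((q ∧ p) ∧ ¬p) ⊃ ¬p): min(1, 1 − 0.13 + 0.87) = 1
  ¬q: Łukasiewicz ¬ gives 1 − 0.3 = 0.7
  (¬q ⊃ p): min(1, 1 − 0.7 + 0.13) = 0.43
  ((((q ∧ p) ∧ ¬p) ⊃ ¬p) ⊃ (¬q ⊃ p)): min(1, 1 − 1 + 0.43) = 0.43
  (q ∨ ((((q ∧ p) ∧ ¬p) ⊃ ¬p) ⊃ (¬q ⊃ p))) = max(0.3, 0.43) = 0.43
  ¬p: Łukasiewicz ¬ gives 1 − 0.13 = 0.87
  ((q ∨ ((((q ∧ p) ∧ ¬p) ⊃ ¬p) ⊃ (¬q ⊃ p))) ∨ ¬p) = max(0.43, 0.87) = 0.87
  Łukasiewicz value = 0.87
Difference: 1 − 0.87 = 0.13

0.13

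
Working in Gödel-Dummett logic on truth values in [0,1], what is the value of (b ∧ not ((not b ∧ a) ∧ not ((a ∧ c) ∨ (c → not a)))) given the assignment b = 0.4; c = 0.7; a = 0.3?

0.40

not b: Gödel ¬ of 0.4 = 0 (operand ≠ 0)
(not b ∧ a) = min(0, 0.3) = 0
(a ∧ c) = min(0.3, 0.7) = 0.3
not a: Gödel ¬ of 0.3 = 0 (operand ≠ 0)
(c → not a): 0.7 > 0, so result = 0
((a ∧ c) ∨ (c → not a)) = max(0.3, 0) = 0.3
not ((a ∧ c) ∨ (c → not a)): Gödel ¬ of 0.3 = 0 (operand ≠ 0)
((not b ∧ a) ∧ not ((a ∧ c) ∨ (c → not a))) = min(0, 0) = 0
not ((not b ∧ a) ∧ not ((a ∧ c) ∨ (c → not a))): Gödel ¬ of 0 = 1 (operand is 0)
(b ∧ not ((not b ∧ a) ∧ not ((a ∧ c) ∨ (c → not a)))) = min(0.4, 1) = 0.4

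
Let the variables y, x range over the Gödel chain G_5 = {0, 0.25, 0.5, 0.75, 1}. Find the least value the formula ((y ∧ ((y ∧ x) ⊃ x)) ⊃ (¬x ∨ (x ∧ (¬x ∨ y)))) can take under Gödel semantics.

The minimum is attained at y = 0.5, x = 0.25:
  (y ∧ x) = min(0.5, 0.25) = 0.25
  ((y ∧ x) ⊃ x): 0.25 ≤ 0.25, so result = 1
  (y ∧ ((y ∧ x) ⊃ x)) = min(0.5, 1) = 0.5
  ¬x: Gödel ¬ of 0.25 = 0 (operand ≠ 0)
  ¬x: Gödel ¬ of 0.25 = 0 (operand ≠ 0)
  (¬x ∨ y) = max(0, 0.5) = 0.5
  (x ∧ (¬x ∨ y)) = min(0.25, 0.5) = 0.25
  (¬x ∨ (x ∧ (¬x ∨ y))) = max(0, 0.25) = 0.25
  ((y ∧ ((y ∧ x) ⊃ x)) ⊃ (¬x ∨ (x ∧ (¬x ∨ y)))): 0.5 > 0.25, so result = 0.25
Checking all 25 assignments confirms none give a value below 0.25.

0.25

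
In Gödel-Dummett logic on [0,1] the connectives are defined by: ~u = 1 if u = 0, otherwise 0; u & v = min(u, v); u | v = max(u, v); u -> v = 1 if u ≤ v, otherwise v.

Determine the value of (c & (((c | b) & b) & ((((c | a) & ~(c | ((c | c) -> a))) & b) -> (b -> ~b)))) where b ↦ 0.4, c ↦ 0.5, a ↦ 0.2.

0.40

(c | b) = max(0.5, 0.4) = 0.5
((c | b) & b) = min(0.5, 0.4) = 0.4
(c | a) = max(0.5, 0.2) = 0.5
(c | c) = max(0.5, 0.5) = 0.5
((c | c) -> a): 0.5 > 0.2, so result = 0.2
(c | ((c | c) -> a)) = max(0.5, 0.2) = 0.5
~(c | ((c | c) -> a)): Gödel ¬ of 0.5 = 0 (operand ≠ 0)
((c | a) & ~(c | ((c | c) -> a))) = min(0.5, 0) = 0
(((c | a) & ~(c | ((c | c) -> a))) & b) = min(0, 0.4) = 0
~b: Gödel ¬ of 0.4 = 0 (operand ≠ 0)
(b -> ~b): 0.4 > 0, so result = 0
((((c | a) & ~(c | ((c | c) -> a))) & b) -> (b -> ~b)): 0 ≤ 0, so result = 1
(((c | b) & b) & ((((c | a) & ~(c | ((c | c) -> a))) & b) -> (b -> ~b))) = min(0.4, 1) = 0.4
(c & (((c | b) & b) & ((((c | a) & ~(c | ((c | c) -> a))) & b) -> (b -> ~b)))) = min(0.5, 0.4) = 0.4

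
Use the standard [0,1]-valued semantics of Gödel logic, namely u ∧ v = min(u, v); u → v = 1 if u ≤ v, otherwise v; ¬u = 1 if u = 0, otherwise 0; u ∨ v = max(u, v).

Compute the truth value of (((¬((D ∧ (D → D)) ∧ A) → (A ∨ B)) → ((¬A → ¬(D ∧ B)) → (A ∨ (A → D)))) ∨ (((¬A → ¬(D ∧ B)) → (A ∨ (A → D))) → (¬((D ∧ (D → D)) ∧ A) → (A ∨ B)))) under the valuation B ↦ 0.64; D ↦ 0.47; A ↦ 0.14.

(D → D): 0.47 ≤ 0.47, so result = 1
(D ∧ (D → D)) = min(0.47, 1) = 0.47
((D ∧ (D → D)) ∧ A) = min(0.47, 0.14) = 0.14
¬((D ∧ (D → D)) ∧ A): Gödel ¬ of 0.14 = 0 (operand ≠ 0)
(A ∨ B) = max(0.14, 0.64) = 0.64
(¬((D ∧ (D → D)) ∧ A) → (A ∨ B)): 0 ≤ 0.64, so result = 1
¬A: Gödel ¬ of 0.14 = 0 (operand ≠ 0)
(D ∧ B) = min(0.47, 0.64) = 0.47
¬(D ∧ B): Gödel ¬ of 0.47 = 0 (operand ≠ 0)
(¬A → ¬(D ∧ B)): 0 ≤ 0, so result = 1
(A → D): 0.14 ≤ 0.47, so result = 1
(A ∨ (A → D)) = max(0.14, 1) = 1
((¬A → ¬(D ∧ B)) → (A ∨ (A → D))): 1 ≤ 1, so result = 1
((¬((D ∧ (D → D)) ∧ A) → (A ∨ B)) → ((¬A → ¬(D ∧ B)) → (A ∨ (A → D)))): 1 ≤ 1, so result = 1
¬A: Gödel ¬ of 0.14 = 0 (operand ≠ 0)
(D ∧ B) = min(0.47, 0.64) = 0.47
¬(D ∧ B): Gödel ¬ of 0.47 = 0 (operand ≠ 0)
(¬A → ¬(D ∧ B)): 0 ≤ 0, so result = 1
(A → D): 0.14 ≤ 0.47, so result = 1
(A ∨ (A → D)) = max(0.14, 1) = 1
((¬A → ¬(D ∧ B)) → (A ∨ (A → D))): 1 ≤ 1, so result = 1
(D → D): 0.47 ≤ 0.47, so result = 1
(D ∧ (D → D)) = min(0.47, 1) = 0.47
((D ∧ (D → D)) ∧ A) = min(0.47, 0.14) = 0.14
¬((D ∧ (D → D)) ∧ A): Gödel ¬ of 0.14 = 0 (operand ≠ 0)
(A ∨ B) = max(0.14, 0.64) = 0.64
(¬((D ∧ (D → D)) ∧ A) → (A ∨ B)): 0 ≤ 0.64, so result = 1
(((¬A → ¬(D ∧ B)) → (A ∨ (A → D))) → (¬((D ∧ (D → D)) ∧ A) → (A ∨ B))): 1 ≤ 1, so result = 1
(((¬((D ∧ (D → D)) ∧ A) → (A ∨ B)) → ((¬A → ¬(D ∧ B)) → (A ∨ (A → D)))) ∨ (((¬A → ¬(D ∧ B)) → (A ∨ (A → D))) → (¬((D ∧ (D → D)) ∧ A) → (A ∨ B)))) = max(1, 1) = 1

1.00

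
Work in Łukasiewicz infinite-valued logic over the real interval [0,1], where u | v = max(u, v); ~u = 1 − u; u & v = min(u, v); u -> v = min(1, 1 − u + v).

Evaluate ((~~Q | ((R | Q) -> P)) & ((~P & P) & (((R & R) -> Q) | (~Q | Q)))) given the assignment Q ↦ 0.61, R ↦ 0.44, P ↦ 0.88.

0.12

~Q: Łukasiewicz ¬ gives 1 − 0.61 = 0.39
~~Q: Łukasiewicz ¬ gives 1 − 0.39 = 0.61
(R | Q) = max(0.44, 0.61) = 0.61
((R | Q) -> P): min(1, 1 − 0.61 + 0.88) = 1
(~~Q | ((R | Q) -> P)) = max(0.61, 1) = 1
~P: Łukasiewicz ¬ gives 1 − 0.88 = 0.12
(~P & P) = min(0.12, 0.88) = 0.12
(R & R) = min(0.44, 0.44) = 0.44
((R & R) -> Q): min(1, 1 − 0.44 + 0.61) = 1
~Q: Łukasiewicz ¬ gives 1 − 0.61 = 0.39
(~Q | Q) = max(0.39, 0.61) = 0.61
(((R & R) -> Q) | (~Q | Q)) = max(1, 0.61) = 1
((~P & P) & (((R & R) -> Q) | (~Q | Q))) = min(0.12, 1) = 0.12
((~~Q | ((R | Q) -> P)) & ((~P & P) & (((R & R) -> Q) | (~Q | Q)))) = min(1, 0.12) = 0.12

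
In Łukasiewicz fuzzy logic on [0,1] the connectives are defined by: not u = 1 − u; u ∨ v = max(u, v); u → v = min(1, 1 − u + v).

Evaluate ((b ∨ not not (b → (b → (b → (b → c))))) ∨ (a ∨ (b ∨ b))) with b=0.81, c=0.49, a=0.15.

1.00

(b → c): min(1, 1 − 0.81 + 0.49) = 0.68
(b → (b → c)): min(1, 1 − 0.81 + 0.68) = 0.87
(b → (b → (b → c))): min(1, 1 − 0.81 + 0.87) = 1
(b → (b → (b → (b → c)))): min(1, 1 − 0.81 + 1) = 1
not (b → (b → (b → (b → c)))): Łukasiewicz ¬ gives 1 − 1 = 0
not not (b → (b → (b → (b → c)))): Łukasiewicz ¬ gives 1 − 0 = 1
(b ∨ not not (b → (b → (b → (b → c))))) = max(0.81, 1) = 1
(b ∨ b) = max(0.81, 0.81) = 0.81
(a ∨ (b ∨ b)) = max(0.15, 0.81) = 0.81
((b ∨ not not (b → (b → (b → (b → c))))) ∨ (a ∨ (b ∨ b))) = max(1, 0.81) = 1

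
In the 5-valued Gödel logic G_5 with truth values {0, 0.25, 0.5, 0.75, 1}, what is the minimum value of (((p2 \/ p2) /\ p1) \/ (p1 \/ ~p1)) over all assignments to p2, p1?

The minimum is attained at p2 = 0, p1 = 0.25:
  (p2 \/ p2) = max(0, 0) = 0
  ((p2 \/ p2) /\ p1) = min(0, 0.25) = 0
  ~p1: Gödel ¬ of 0.25 = 0 (operand ≠ 0)
  (p1 \/ ~p1) = max(0.25, 0) = 0.25
  (((p2 \/ p2) /\ p1) \/ (p1 \/ ~p1)) = max(0, 0.25) = 0.25
Checking all 25 assignments confirms none give a value below 0.25.

0.25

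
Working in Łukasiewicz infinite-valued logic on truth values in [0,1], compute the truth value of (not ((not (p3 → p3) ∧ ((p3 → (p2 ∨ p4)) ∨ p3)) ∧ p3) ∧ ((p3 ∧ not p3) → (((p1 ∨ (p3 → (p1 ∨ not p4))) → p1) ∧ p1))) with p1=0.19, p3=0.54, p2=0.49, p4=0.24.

0.73

(p3 → p3): min(1, 1 − 0.54 + 0.54) = 1
not (p3 → p3): Łukasiewicz ¬ gives 1 − 1 = 0
(p2 ∨ p4) = max(0.49, 0.24) = 0.49
(p3 → (p2 ∨ p4)): min(1, 1 − 0.54 + 0.49) = 0.95
((p3 → (p2 ∨ p4)) ∨ p3) = max(0.95, 0.54) = 0.95
(not (p3 → p3) ∧ ((p3 → (p2 ∨ p4)) ∨ p3)) = min(0, 0.95) = 0
((not (p3 → p3) ∧ ((p3 → (p2 ∨ p4)) ∨ p3)) ∧ p3) = min(0, 0.54) = 0
not ((not (p3 → p3) ∧ ((p3 → (p2 ∨ p4)) ∨ p3)) ∧ p3): Łukasiewicz ¬ gives 1 − 0 = 1
not p3: Łukasiewicz ¬ gives 1 − 0.54 = 0.46
(p3 ∧ not p3) = min(0.54, 0.46) = 0.46
not p4: Łukasiewicz ¬ gives 1 − 0.24 = 0.76
(p1 ∨ not p4) = max(0.19, 0.76) = 0.76
(p3 → (p1 ∨ not p4)): min(1, 1 − 0.54 + 0.76) = 1
(p1 ∨ (p3 → (p1 ∨ not p4))) = max(0.19, 1) = 1
((p1 ∨ (p3 → (p1 ∨ not p4))) → p1): min(1, 1 − 1 + 0.19) = 0.19
(((p1 ∨ (p3 → (p1 ∨ not p4))) → p1) ∧ p1) = min(0.19, 0.19) = 0.19
((p3 ∧ not p3) → (((p1 ∨ (p3 → (p1 ∨ not p4))) → p1) ∧ p1)): min(1, 1 − 0.46 + 0.19) = 0.73
(not ((not (p3 → p3) ∧ ((p3 → (p2 ∨ p4)) ∨ p3)) ∧ p3) ∧ ((p3 ∧ not p3) → (((p1 ∨ (p3 → (p1 ∨ not p4))) → p1) ∧ p1))) = min(1, 0.73) = 0.73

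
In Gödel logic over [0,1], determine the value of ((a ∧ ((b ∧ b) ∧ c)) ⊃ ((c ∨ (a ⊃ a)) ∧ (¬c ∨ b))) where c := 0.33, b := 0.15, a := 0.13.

1.00

(b ∧ b) = min(0.15, 0.15) = 0.15
((b ∧ b) ∧ c) = min(0.15, 0.33) = 0.15
(a ∧ ((b ∧ b) ∧ c)) = min(0.13, 0.15) = 0.13
(a ⊃ a): 0.13 ≤ 0.13, so result = 1
(c ∨ (a ⊃ a)) = max(0.33, 1) = 1
¬c: Gödel ¬ of 0.33 = 0 (operand ≠ 0)
(¬c ∨ b) = max(0, 0.15) = 0.15
((c ∨ (a ⊃ a)) ∧ (¬c ∨ b)) = min(1, 0.15) = 0.15
((a ∧ ((b ∧ b) ∧ c)) ⊃ ((c ∨ (a ⊃ a)) ∧ (¬c ∨ b))): 0.13 ≤ 0.15, so result = 1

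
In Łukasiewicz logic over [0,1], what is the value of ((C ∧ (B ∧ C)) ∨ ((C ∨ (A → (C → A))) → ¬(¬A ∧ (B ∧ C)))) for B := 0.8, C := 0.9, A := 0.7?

(B ∧ C) = min(0.8, 0.9) = 0.8
(C ∧ (B ∧ C)) = min(0.9, 0.8) = 0.8
(C → A): min(1, 1 − 0.9 + 0.7) = 0.8
(A → (C → A)): min(1, 1 − 0.7 + 0.8) = 1
(C ∨ (A → (C → A))) = max(0.9, 1) = 1
¬A: Łukasiewicz ¬ gives 1 − 0.7 = 0.3
(B ∧ C) = min(0.8, 0.9) = 0.8
(¬A ∧ (B ∧ C)) = min(0.3, 0.8) = 0.3
¬(¬A ∧ (B ∧ C)): Łukasiewicz ¬ gives 1 − 0.3 = 0.7
((C ∨ (A → (C → A))) → ¬(¬A ∧ (B ∧ C))): min(1, 1 − 1 + 0.7) = 0.7
((C ∧ (B ∧ C)) ∨ ((C ∨ (A → (C → A))) → ¬(¬A ∧ (B ∧ C)))) = max(0.8, 0.7) = 0.8

0.80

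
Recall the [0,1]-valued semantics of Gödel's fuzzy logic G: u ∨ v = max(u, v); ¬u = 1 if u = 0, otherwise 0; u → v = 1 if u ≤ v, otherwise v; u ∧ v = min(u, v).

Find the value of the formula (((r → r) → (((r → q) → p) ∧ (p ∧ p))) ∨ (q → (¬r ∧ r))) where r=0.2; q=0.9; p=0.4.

0.40

(r → r): 0.2 ≤ 0.2, so result = 1
(r → q): 0.2 ≤ 0.9, so result = 1
((r → q) → p): 1 > 0.4, so result = 0.4
(p ∧ p) = min(0.4, 0.4) = 0.4
(((r → q) → p) ∧ (p ∧ p)) = min(0.4, 0.4) = 0.4
((r → r) → (((r → q) → p) ∧ (p ∧ p))): 1 > 0.4, so result = 0.4
¬r: Gödel ¬ of 0.2 = 0 (operand ≠ 0)
(¬r ∧ r) = min(0, 0.2) = 0
(q → (¬r ∧ r)): 0.9 > 0, so result = 0
(((r → r) → (((r → q) → p) ∧ (p ∧ p))) ∨ (q → (¬r ∧ r))) = max(0.4, 0) = 0.4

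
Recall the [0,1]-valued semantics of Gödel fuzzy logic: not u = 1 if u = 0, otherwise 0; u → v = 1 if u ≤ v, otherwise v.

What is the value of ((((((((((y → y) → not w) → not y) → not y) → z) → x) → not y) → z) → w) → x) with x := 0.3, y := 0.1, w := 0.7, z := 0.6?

(y → y): 0.1 ≤ 0.1, so result = 1
not w: Gödel ¬ of 0.7 = 0 (operand ≠ 0)
((y → y) → not w): 1 > 0, so result = 0
not y: Gödel ¬ of 0.1 = 0 (operand ≠ 0)
(((y → y) → not w) → not y): 0 ≤ 0, so result = 1
not y: Gödel ¬ of 0.1 = 0 (operand ≠ 0)
((((y → y) → not w) → not y) → not y): 1 > 0, so result = 0
(((((y → y) → not w) → not y) → not y) → z): 0 ≤ 0.6, so result = 1
((((((y → y) → not w) → not y) → not y) → z) → x): 1 > 0.3, so result = 0.3
not y: Gödel ¬ of 0.1 = 0 (operand ≠ 0)
(((((((y → y) → not w) → not y) → not y) → z) → x) → not y): 0.3 > 0, so result = 0
((((((((y → y) → not w) → not y) → not y) → z) → x) → not y) → z): 0 ≤ 0.6, so result = 1
(((((((((y → y) → not w) → not y) → not y) → z) → x) → not y) → z) → w): 1 > 0.7, so result = 0.7
((((((((((y → y) → not w) → not y) → not y) → z) → x) → not y) → z) → w) → x): 0.7 > 0.3, so result = 0.3

0.30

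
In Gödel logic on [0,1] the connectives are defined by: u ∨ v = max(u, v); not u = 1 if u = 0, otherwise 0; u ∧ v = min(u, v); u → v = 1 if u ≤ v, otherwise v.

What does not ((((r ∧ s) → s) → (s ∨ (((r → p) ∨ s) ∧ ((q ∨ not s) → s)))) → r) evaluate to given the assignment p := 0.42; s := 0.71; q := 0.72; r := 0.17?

0.00

(r ∧ s) = min(0.17, 0.71) = 0.17
((r ∧ s) → s): 0.17 ≤ 0.71, so result = 1
(r → p): 0.17 ≤ 0.42, so result = 1
((r → p) ∨ s) = max(1, 0.71) = 1
not s: Gödel ¬ of 0.71 = 0 (operand ≠ 0)
(q ∨ not s) = max(0.72, 0) = 0.72
((q ∨ not s) → s): 0.72 > 0.71, so result = 0.71
(((r → p) ∨ s) ∧ ((q ∨ not s) → s)) = min(1, 0.71) = 0.71
(s ∨ (((r → p) ∨ s) ∧ ((q ∨ not s) → s))) = max(0.71, 0.71) = 0.71
(((r ∧ s) → s) → (s ∨ (((r → p) ∨ s) ∧ ((q ∨ not s) → s)))): 1 > 0.71, so result = 0.71
((((r ∧ s) → s) → (s ∨ (((r → p) ∨ s) ∧ ((q ∨ not s) → s)))) → r): 0.71 > 0.17, so result = 0.17
not ((((r ∧ s) → s) → (s ∨ (((r → p) ∨ s) ∧ ((q ∨ not s) → s)))) → r): Gödel ¬ of 0.17 = 0 (operand ≠ 0)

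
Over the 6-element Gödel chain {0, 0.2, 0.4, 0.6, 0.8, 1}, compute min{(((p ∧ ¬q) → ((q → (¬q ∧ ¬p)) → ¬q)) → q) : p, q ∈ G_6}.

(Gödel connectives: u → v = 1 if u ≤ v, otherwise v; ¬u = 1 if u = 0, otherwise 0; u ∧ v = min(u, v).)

0.00

The minimum is attained at p = 0, q = 0:
  ¬q: Gödel ¬ of 0 = 1 (operand is 0)
  (p ∧ ¬q) = min(0, 1) = 0
  ¬q: Gödel ¬ of 0 = 1 (operand is 0)
  ¬p: Gödel ¬ of 0 = 1 (operand is 0)
  (¬q ∧ ¬p) = min(1, 1) = 1
  (q → (¬q ∧ ¬p)): 0 ≤ 1, so result = 1
  ¬q: Gödel ¬ of 0 = 1 (operand is 0)
  ((q → (¬q ∧ ¬p)) → ¬q): 1 ≤ 1, so result = 1
  ((p ∧ ¬q) → ((q → (¬q ∧ ¬p)) → ¬q)): 0 ≤ 1, so result = 1
  (((p ∧ ¬q) → ((q → (¬q ∧ ¬p)) → ¬q)) → q): 1 > 0, so result = 0
Checking all 36 assignments confirms none give a value below 0.00.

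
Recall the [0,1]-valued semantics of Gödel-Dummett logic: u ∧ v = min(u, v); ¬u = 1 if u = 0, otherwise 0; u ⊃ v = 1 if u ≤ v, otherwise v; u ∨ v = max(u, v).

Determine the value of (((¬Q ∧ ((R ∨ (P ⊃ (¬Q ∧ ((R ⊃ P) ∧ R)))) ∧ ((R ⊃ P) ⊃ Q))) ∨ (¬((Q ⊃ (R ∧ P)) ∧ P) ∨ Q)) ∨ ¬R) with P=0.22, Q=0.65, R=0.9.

0.65

¬Q: Gödel ¬ of 0.65 = 0 (operand ≠ 0)
¬Q: Gödel ¬ of 0.65 = 0 (operand ≠ 0)
(R ⊃ P): 0.9 > 0.22, so result = 0.22
((R ⊃ P) ∧ R) = min(0.22, 0.9) = 0.22
(¬Q ∧ ((R ⊃ P) ∧ R)) = min(0, 0.22) = 0
(P ⊃ (¬Q ∧ ((R ⊃ P) ∧ R))): 0.22 > 0, so result = 0
(R ∨ (P ⊃ (¬Q ∧ ((R ⊃ P) ∧ R)))) = max(0.9, 0) = 0.9
(R ⊃ P): 0.9 > 0.22, so result = 0.22
((R ⊃ P) ⊃ Q): 0.22 ≤ 0.65, so result = 1
((R ∨ (P ⊃ (¬Q ∧ ((R ⊃ P) ∧ R)))) ∧ ((R ⊃ P) ⊃ Q)) = min(0.9, 1) = 0.9
(¬Q ∧ ((R ∨ (P ⊃ (¬Q ∧ ((R ⊃ P) ∧ R)))) ∧ ((R ⊃ P) ⊃ Q))) = min(0, 0.9) = 0
(R ∧ P) = min(0.9, 0.22) = 0.22
(Q ⊃ (R ∧ P)): 0.65 > 0.22, so result = 0.22
((Q ⊃ (R ∧ P)) ∧ P) = min(0.22, 0.22) = 0.22
¬((Q ⊃ (R ∧ P)) ∧ P): Gödel ¬ of 0.22 = 0 (operand ≠ 0)
(¬((Q ⊃ (R ∧ P)) ∧ P) ∨ Q) = max(0, 0.65) = 0.65
((¬Q ∧ ((R ∨ (P ⊃ (¬Q ∧ ((R ⊃ P) ∧ R)))) ∧ ((R ⊃ P) ⊃ Q))) ∨ (¬((Q ⊃ (R ∧ P)) ∧ P) ∨ Q)) = max(0, 0.65) = 0.65
¬R: Gödel ¬ of 0.9 = 0 (operand ≠ 0)
(((¬Q ∧ ((R ∨ (P ⊃ (¬Q ∧ ((R ⊃ P) ∧ R)))) ∧ ((R ⊃ P) ⊃ Q))) ∨ (¬((Q ⊃ (R ∧ P)) ∧ P) ∨ Q)) ∨ ¬R) = max(0.65, 0) = 0.65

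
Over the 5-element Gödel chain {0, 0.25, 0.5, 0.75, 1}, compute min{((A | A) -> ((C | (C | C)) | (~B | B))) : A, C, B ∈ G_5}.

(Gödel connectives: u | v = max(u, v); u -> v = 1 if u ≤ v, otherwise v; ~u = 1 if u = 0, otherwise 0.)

The minimum is attained at A = 0.5, C = 0, B = 0.25:
  (A | A) = max(0.5, 0.5) = 0.5
  (C | C) = max(0, 0) = 0
  (C | (C | C)) = max(0, 0) = 0
  ~B: Gödel ¬ of 0.25 = 0 (operand ≠ 0)
  (~B | B) = max(0, 0.25) = 0.25
  ((C | (C | C)) | (~B | B)) = max(0, 0.25) = 0.25
  ((A | A) -> ((C | (C | C)) | (~B | B))): 0.5 > 0.25, so result = 0.25
Checking all 125 assignments confirms none give a value below 0.25.

0.25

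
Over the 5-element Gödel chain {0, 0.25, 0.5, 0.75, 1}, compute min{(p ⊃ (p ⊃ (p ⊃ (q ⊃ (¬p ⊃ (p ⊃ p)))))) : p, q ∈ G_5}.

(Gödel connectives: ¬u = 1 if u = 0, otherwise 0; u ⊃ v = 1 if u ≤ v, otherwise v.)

Every assignment gives 1. For instance at p = 0, q = 0:
  ¬p: Gödel ¬ of 0 = 1 (operand is 0)
  (p ⊃ p): 0 ≤ 0, so result = 1
  (¬p ⊃ (p ⊃ p)): 1 ≤ 1, so result = 1
  (q ⊃ (¬p ⊃ (p ⊃ p))): 0 ≤ 1, so result = 1
  (p ⊃ (q ⊃ (¬p ⊃ (p ⊃ p)))): 0 ≤ 1, so result = 1
  (p ⊃ (p ⊃ (q ⊃ (¬p ⊃ (p ⊃ p))))): 0 ≤ 1, so result = 1
  (p ⊃ (p ⊃ (p ⊃ (q ⊃ (¬p ⊃ (p ⊃ p)))))): 0 ≤ 1, so result = 1
All 25 assignments give value 1 — the formula is a G_5-tautology.

1.00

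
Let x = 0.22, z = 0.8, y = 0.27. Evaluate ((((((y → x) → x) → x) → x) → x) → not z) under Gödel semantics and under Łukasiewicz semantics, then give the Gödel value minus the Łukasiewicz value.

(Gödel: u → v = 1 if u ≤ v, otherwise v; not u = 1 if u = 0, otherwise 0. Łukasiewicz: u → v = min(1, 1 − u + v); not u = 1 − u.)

-0.25

Gödel evaluation:
  (y → x): 0.27 > 0.22, so result = 0.22
  ((y → x) → x): 0.22 ≤ 0.22, so result = 1
  (((y → x) → x) → x): 1 > 0.22, so result = 0.22
  ((((y → x) → x) → x) → x): 0.22 ≤ 0.22, so result = 1
  (((((y → x) → x) → x) → x) → x): 1 > 0.22, so result = 0.22
  not z: Gödel ¬ of 0.8 = 0 (operand ≠ 0)
  ((((((y → x) → x) → x) → x) → x) → not z): 0.22 > 0, so result = 0
  Gödel value = 0
Łukasiewicz evaluation:
  (y → x): min(1, 1 − 0.27 + 0.22) = 0.95
  ((y → x) → x): min(1, 1 − 0.95 + 0.22) = 0.27
  (((y → x) → x) → x): min(1, 1 − 0.27 + 0.22) = 0.95
  ((((y → x) → x) → x) → x): min(1, 1 − 0.95 + 0.22) = 0.27
  (((((y → x) → x) → x) → x) → x): min(1, 1 − 0.27 + 0.22) = 0.95
  not z: Łukasiewicz ¬ gives 1 − 0.8 = 0.2
  ((((((y → x) → x) → x) → x) → x) → not z): min(1, 1 − 0.95 + 0.2) = 0.25
  Łukasiewicz value = 0.25
Difference: 0 − 0.25 = -0.25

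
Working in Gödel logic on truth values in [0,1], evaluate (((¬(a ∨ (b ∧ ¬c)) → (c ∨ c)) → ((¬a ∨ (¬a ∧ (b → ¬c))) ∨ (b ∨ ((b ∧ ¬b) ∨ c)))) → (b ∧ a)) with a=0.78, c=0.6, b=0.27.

0.27

¬c: Gödel ¬ of 0.6 = 0 (operand ≠ 0)
(b ∧ ¬c) = min(0.27, 0) = 0
(a ∨ (b ∧ ¬c)) = max(0.78, 0) = 0.78
¬(a ∨ (b ∧ ¬c)): Gödel ¬ of 0.78 = 0 (operand ≠ 0)
(c ∨ c) = max(0.6, 0.6) = 0.6
(¬(a ∨ (b ∧ ¬c)) → (c ∨ c)): 0 ≤ 0.6, so result = 1
¬a: Gödel ¬ of 0.78 = 0 (operand ≠ 0)
¬a: Gödel ¬ of 0.78 = 0 (operand ≠ 0)
¬c: Gödel ¬ of 0.6 = 0 (operand ≠ 0)
(b → ¬c): 0.27 > 0, so result = 0
(¬a ∧ (b → ¬c)) = min(0, 0) = 0
(¬a ∨ (¬a ∧ (b → ¬c))) = max(0, 0) = 0
¬b: Gödel ¬ of 0.27 = 0 (operand ≠ 0)
(b ∧ ¬b) = min(0.27, 0) = 0
((b ∧ ¬b) ∨ c) = max(0, 0.6) = 0.6
(b ∨ ((b ∧ ¬b) ∨ c)) = max(0.27, 0.6) = 0.6
((¬a ∨ (¬a ∧ (b → ¬c))) ∨ (b ∨ ((b ∧ ¬b) ∨ c))) = max(0, 0.6) = 0.6
((¬(a ∨ (b ∧ ¬c)) → (c ∨ c)) → ((¬a ∨ (¬a ∧ (b → ¬c))) ∨ (b ∨ ((b ∧ ¬b) ∨ c)))): 1 > 0.6, so result = 0.6
(b ∧ a) = min(0.27, 0.78) = 0.27
(((¬(a ∨ (b ∧ ¬c)) → (c ∨ c)) → ((¬a ∨ (¬a ∧ (b → ¬c))) ∨ (b ∨ ((b ∧ ¬b) ∨ c)))) → (b ∧ a)): 0.6 > 0.27, so result = 0.27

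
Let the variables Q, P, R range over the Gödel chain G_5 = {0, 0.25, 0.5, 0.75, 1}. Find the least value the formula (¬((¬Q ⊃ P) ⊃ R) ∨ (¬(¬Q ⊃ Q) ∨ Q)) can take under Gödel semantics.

0.25

The minimum is attained at Q = 0.25, P = 0, R = 0.25:
  ¬Q: Gödel ¬ of 0.25 = 0 (operand ≠ 0)
  (¬Q ⊃ P): 0 ≤ 0, so result = 1
  ((¬Q ⊃ P) ⊃ R): 1 > 0.25, so result = 0.25
  ¬((¬Q ⊃ P) ⊃ R): Gödel ¬ of 0.25 = 0 (operand ≠ 0)
  ¬Q: Gödel ¬ of 0.25 = 0 (operand ≠ 0)
  (¬Q ⊃ Q): 0 ≤ 0.25, so result = 1
  ¬(¬Q ⊃ Q): Gödel ¬ of 1 = 0 (operand ≠ 0)
  (¬(¬Q ⊃ Q) ∨ Q) = max(0, 0.25) = 0.25
  (¬((¬Q ⊃ P) ⊃ R) ∨ (¬(¬Q ⊃ Q) ∨ Q)) = max(0, 0.25) = 0.25
Checking all 125 assignments confirms none give a value below 0.25.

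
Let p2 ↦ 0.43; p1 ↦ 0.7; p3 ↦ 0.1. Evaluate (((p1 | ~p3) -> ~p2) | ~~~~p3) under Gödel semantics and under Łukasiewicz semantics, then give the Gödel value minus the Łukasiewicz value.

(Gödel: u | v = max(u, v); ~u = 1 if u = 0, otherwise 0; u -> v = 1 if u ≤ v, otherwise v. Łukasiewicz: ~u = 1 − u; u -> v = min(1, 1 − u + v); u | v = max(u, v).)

Gödel evaluation:
  ~p3: Gödel ¬ of 0.1 = 0 (operand ≠ 0)
  (p1 | ~p3) = max(0.7, 0) = 0.7
  ~p2: Gödel ¬ of 0.43 = 0 (operand ≠ 0)
  ((p1 | ~p3) -> ~p2): 0.7 > 0, so result = 0
  ~p3: Gödel ¬ of 0.1 = 0 (operand ≠ 0)
  ~~p3: Gödel ¬ of 0 = 1 (operand is 0)
  ~~~p3: Gödel ¬ of 1 = 0 (operand ≠ 0)
  ~~~~p3: Gödel ¬ of 0 = 1 (operand is 0)
  (((p1 | ~p3) -> ~p2) | ~~~~p3) = max(0, 1) = 1
  Gödel value = 1
Łukasiewicz evaluation:
  ~p3: Łukasiewicz ¬ gives 1 − 0.1 = 0.9
  (p1 | ~p3) = max(0.7, 0.9) = 0.9
  ~p2: Łukasiewicz ¬ gives 1 − 0.43 = 0.57
  ((p1 | ~p3) -> ~p2): min(1, 1 − 0.9 + 0.57) = 0.67
  ~p3: Łukasiewicz ¬ gives 1 − 0.1 = 0.9
  ~~p3: Łukasiewicz ¬ gives 1 − 0.9 = 0.1
  ~~~p3: Łukasiewicz ¬ gives 1 − 0.1 = 0.9
  ~~~~p3: Łukasiewicz ¬ gives 1 − 0.9 = 0.1
  (((p1 | ~p3) -> ~p2) | ~~~~p3) = max(0.67, 0.1) = 0.67
  Łukasiewicz value = 0.67
Difference: 1 − 0.67 = 0.33

0.33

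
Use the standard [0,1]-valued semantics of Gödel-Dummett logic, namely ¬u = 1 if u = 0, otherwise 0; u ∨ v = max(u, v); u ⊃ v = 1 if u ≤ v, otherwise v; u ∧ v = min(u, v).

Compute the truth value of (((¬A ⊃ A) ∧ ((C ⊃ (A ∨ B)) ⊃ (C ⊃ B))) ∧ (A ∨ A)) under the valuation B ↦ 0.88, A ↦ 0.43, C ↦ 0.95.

¬A: Gödel ¬ of 0.43 = 0 (operand ≠ 0)
(¬A ⊃ A): 0 ≤ 0.43, so result = 1
(A ∨ B) = max(0.43, 0.88) = 0.88
(C ⊃ (A ∨ B)): 0.95 > 0.88, so result = 0.88
(C ⊃ B): 0.95 > 0.88, so result = 0.88
((C ⊃ (A ∨ B)) ⊃ (C ⊃ B)): 0.88 ≤ 0.88, so result = 1
((¬A ⊃ A) ∧ ((C ⊃ (A ∨ B)) ⊃ (C ⊃ B))) = min(1, 1) = 1
(A ∨ A) = max(0.43, 0.43) = 0.43
(((¬A ⊃ A) ∧ ((C ⊃ (A ∨ B)) ⊃ (C ⊃ B))) ∧ (A ∨ A)) = min(1, 0.43) = 0.43

0.43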